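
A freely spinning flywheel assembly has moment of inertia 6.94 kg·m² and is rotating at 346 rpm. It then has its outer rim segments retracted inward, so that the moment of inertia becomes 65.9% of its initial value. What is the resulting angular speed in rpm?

ω₂ ≈ 525 rpm

With no external torque about the axis, L is conserved: I₁ω₁ = I₂ω₂.
I₂ = 0.659 × 6.94 = 4.573 kg·m².
ω₂ = I₁ω₁ / I₂ = (6.940)(346 rpm) / (4.573) = 525.0 rpm.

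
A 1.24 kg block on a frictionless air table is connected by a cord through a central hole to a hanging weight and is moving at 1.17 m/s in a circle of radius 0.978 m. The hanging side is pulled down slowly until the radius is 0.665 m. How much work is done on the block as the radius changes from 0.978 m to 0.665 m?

The only horizontal force on the mass is along the cord (radial), so it exerts no torque about the hole and angular momentum m v r is conserved.
v₂ = v₁ r₁ / r₂ = (1.17)(0.978) / (0.665) = 1.721 m/s.
W = ΔKE = ½m(v₂² − v₁²) = 0.9870 J.

W ≈ 0.987 J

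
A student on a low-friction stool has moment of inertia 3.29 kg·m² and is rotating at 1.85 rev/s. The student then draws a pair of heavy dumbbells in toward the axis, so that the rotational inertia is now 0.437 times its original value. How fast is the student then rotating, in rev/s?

ω₂ ≈ 4.23 rev/s

No external torque acts about the spin axis, so angular momentum is conserved.
I₂ = 0.437 × 3.29 = 1.438 kg·m².
ω₂ = I₁ω₁ / I₂ = (3.290)(1.85 rev/s) / (1.438) = 4.233 rev/s.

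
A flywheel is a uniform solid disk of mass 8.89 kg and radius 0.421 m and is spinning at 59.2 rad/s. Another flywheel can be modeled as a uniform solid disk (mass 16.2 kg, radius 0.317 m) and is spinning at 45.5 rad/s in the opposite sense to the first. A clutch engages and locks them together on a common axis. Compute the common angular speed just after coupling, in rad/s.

The coupling torques are internal; angular momentum about the shared axis is conserved.
Moments of inertia: I_A = ½(8.89)(0.421)² = 0.7878 kg·m²; I_B = ½(16.2)(0.317)² = 0.8140 kg·m².
Taking A's sense as positive: L = (0.7878)(59.2) − (0.8140)(45.5) = 9.605 kg·m²·rad/s.
Combined I = 0.7878 + 0.8140 = 1.602 kg·m².
ω_f = L / I = 9.605 / 1.602 = 5.996 rad/s.

|ω_f| ≈ 6.00 rad/s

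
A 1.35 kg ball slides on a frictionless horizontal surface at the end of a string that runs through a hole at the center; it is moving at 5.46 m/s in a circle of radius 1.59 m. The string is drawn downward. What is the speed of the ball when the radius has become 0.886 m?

Central (radial) force ⇒ zero torque about the center ⇒ m v r is constant.
v₂ = v₁ r₁ / r₂ = (5.46)(1.59) / (0.886) = 9.798 m/s.

v₂ ≈ 9.80 m/s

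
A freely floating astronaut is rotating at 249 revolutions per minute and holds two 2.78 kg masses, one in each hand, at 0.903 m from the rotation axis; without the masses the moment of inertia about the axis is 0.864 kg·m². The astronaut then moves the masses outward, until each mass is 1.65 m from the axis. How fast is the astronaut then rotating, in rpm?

Angular momentum about the spin axis is conserved since the torque about it is zero.
I₁ = 0.864 + 2(2.78)(0.903)² = 5.398 kg·m²; I₂ = 0.864 + 2(2.78)(1.65)² = 16.00 kg·m².
ω₂ = I₁ω₁ / I₂ = (5.398)(249 rpm) / (16.00) = 84.00 rpm.

ω₂ ≈ 84.0 rpm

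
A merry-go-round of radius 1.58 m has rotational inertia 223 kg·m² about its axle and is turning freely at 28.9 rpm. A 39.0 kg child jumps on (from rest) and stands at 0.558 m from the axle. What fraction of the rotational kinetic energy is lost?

fraction ≈ 0.0516

The added mass arrives with no angular momentum about the axle, and any external torque about the axle is negligible, so the system's angular momentum is conserved.
Added inertia Σmr² = (39.0)(0.558)² = 12.14 kg·m²; I_f = 223.0 + 12.14 = 235.1 kg·m².
ω_f = I_p ω_i / I_f = (223.0)(28.9) / 235.1 = 27.41 rpm.
KE_i = ½(223.0)(3.026 rad/s)² = 1021 J; KE_f = ½(235.1)(2.870)² = 968.5 J.
Fraction lost = 0.05164.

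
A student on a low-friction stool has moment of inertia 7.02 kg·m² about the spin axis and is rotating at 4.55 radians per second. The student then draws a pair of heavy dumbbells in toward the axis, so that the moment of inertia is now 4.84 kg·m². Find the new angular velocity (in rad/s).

ω₂ ≈ 6.60 rad/s

With no external torque about the axis, L is conserved: I₁ω₁ = I₂ω₂.
ω₂ = I₁ω₁ / I₂ = (7.020)(4.55 rad/s) / (4.840) = 6.599 rad/s.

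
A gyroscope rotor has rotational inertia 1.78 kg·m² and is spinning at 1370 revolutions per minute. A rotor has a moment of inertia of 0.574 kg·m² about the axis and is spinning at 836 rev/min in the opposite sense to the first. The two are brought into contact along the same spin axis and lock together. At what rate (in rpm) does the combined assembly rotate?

The coupling torques are internal; angular momentum about the shared axis is conserved.
Taking A's sense as positive: L = (1.780)(1370) − (0.5740)(836) = 1959 kg·m²·rpm.
Combined I = 1.780 + 0.5740 = 2.354 kg·m².
ω_f = L / I = 1959 / 2.354 = 832.1 rpm.

|ω_f| ≈ 832 rpm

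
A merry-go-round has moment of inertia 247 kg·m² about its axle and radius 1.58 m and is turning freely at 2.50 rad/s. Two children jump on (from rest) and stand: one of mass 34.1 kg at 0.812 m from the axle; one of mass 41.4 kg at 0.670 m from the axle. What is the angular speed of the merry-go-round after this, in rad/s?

The added mass arrives with no angular momentum about the axle, and any external torque about the axle is negligible, so the system's angular momentum is conserved.
Added inertia Σmr² = (34.1)(0.812)² + (41.4)(0.670)² = 41.07 kg·m²; I_f = 247.0 + 41.07 = 288.1 kg·m².
ω_f = I_p ω_i / I_f = (247.0)(2.50) / 288.1 = 2.144 rad/s.

ω_f ≈ 2.14 rad/s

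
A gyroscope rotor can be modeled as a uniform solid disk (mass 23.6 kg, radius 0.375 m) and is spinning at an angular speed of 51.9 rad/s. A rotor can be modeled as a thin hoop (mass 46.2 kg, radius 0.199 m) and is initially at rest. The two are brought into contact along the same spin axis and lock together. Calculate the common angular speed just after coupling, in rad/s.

|ω_f| ≈ 24.7 rad/s

The coupling torques are internal; angular momentum about the shared axis is conserved.
Moments of inertia: I_A = ½(23.6)(0.375)² = 1.659 kg·m²; I_B = (46.2)(0.199)² = 1.830 kg·m².
Taking A's sense as positive: L = (1.659)(51.9) = 86.12 kg·m²·rad/s.
Combined I = 1.659 + 1.830 = 3.489 kg·m².
ω_f = L / I = 86.12 / 3.489 = 24.68 rad/s.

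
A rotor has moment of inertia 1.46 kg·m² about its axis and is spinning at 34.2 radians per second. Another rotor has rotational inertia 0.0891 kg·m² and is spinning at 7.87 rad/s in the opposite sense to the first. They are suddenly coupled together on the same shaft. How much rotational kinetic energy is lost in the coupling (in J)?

ΔKE lost ≈ 74.3 J

No external torque acts about the common axis, so total angular momentum is conserved.
Taking A's sense as positive: L = (1.460)(34.2) − (0.08910)(7.87) = 49.23 kg·m²·rad/s.
Combined I = 1.460 + 0.08910 = 1.549 kg·m².
ω_f = L / I = 49.23 / 1.549 = 31.78 rad/s.
KE_i = ½ΣIω² = 856.6 J; KE_f = ½(1.549)(31.78)² = 782.3 J.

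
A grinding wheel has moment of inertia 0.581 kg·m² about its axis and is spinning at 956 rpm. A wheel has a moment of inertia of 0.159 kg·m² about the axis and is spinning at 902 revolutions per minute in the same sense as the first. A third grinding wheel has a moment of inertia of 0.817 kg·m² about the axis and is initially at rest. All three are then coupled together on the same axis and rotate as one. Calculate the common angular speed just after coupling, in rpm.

|ω_f| ≈ 449 rpm

No external torque acts about the common axis, so total angular momentum is conserved.
Taking A's sense as positive: L = (0.5810)(956) + (0.1590)(902) = 698.9 kg·m²·rpm.
Combined I = 0.5810 + 0.1590 + 0.8170 = 1.557 kg·m².
ω_f = L / I = 698.9 / 1.557 = 448.8 rpm.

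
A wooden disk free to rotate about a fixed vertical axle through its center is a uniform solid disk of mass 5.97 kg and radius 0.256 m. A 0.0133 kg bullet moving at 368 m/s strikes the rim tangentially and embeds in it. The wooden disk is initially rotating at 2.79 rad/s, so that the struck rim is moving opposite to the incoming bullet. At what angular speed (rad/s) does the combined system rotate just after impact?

The axle reaction passes through the axle and exerts no torque about it; angular momentum about the axle is conserved through the impact.
I_p = ½(5.97)(0.256)² = 0.1956 kg·m². Taking the sense of the bullet's angular momentum as positive, L_{bullet} = m v R = (0.0133)(368)(0.256) = 1.253 kg·m²/s.
L_i = −I_p ω_p + m v R = −(0.1956)(2.79) + 1.253 = 0.7072 kg·m²/s.
After sticking, I_f = I_p + m R² = 0.1956 + (0.0133)(0.256)² = 0.1965 kg·m².
ω_f = L_i / I_f = 0.7072 / 0.1965 = 3.599 rad/s.

|ω_f| ≈ 3.60 rad/s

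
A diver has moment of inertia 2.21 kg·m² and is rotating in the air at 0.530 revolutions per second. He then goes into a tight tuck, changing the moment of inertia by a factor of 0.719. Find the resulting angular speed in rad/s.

With no external torque about the axis, L is conserved: I₁ω₁ = I₂ω₂.
I₂ = 0.719 × 2.21 = 1.589 kg·m².
ω₂ = I₁ω₁ / I₂ = (2.210)(0.530 rev/s) / (1.589) = 0.7371 rev/s = 4.632 rad/s.

ω₂ ≈ 4.63 rad/s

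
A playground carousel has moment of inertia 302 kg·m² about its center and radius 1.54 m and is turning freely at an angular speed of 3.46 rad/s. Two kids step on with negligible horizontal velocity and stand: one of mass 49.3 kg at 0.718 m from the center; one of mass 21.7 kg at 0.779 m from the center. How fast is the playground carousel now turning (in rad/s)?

ω_f ≈ 3.07 rad/s

The added mass arrives with no angular momentum about the center, and any external torque about the center is negligible, so the system's angular momentum is conserved.
Added inertia Σmr² = (49.3)(0.718)² + (21.7)(0.779)² = 38.58 kg·m²; I_f = 302.0 + 38.58 = 340.6 kg·m².
ω_f = I_p ω_i / I_f = (302.0)(3.46) / 340.6 = 3.068 rad/s.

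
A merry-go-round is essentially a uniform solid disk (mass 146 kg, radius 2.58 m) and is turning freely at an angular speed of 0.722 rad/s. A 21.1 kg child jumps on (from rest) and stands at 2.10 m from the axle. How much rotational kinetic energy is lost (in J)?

energy lost ≈ 20.4 J

No external torque acts about the axle; L_before = L_after.
I_p = ½(146)(2.58)² = 485.9 kg·m².
Added inertia Σmr² = (21.1)(2.10)² = 93.05 kg·m²; I_f = 485.9 + 93.05 = 579.0 kg·m².
ω_f = I_p ω_i / I_f = (485.9)(0.722) / 579.0 = 0.6060 rad/s.
KE_i = ½(485.9)(0.7220 rad/s)² = 126.7 J; KE_f = ½(579.0)(0.6060)² = 106.3 J.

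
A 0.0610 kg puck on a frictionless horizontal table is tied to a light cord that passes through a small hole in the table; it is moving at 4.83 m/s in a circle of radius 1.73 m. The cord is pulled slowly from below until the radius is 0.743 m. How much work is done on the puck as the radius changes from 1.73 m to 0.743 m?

W ≈ 3.15 J

The only horizontal force on the mass is along the cord (radial), so it exerts no torque about the hole and angular momentum m v r is conserved.
v₂ = v₁ r₁ / r₂ = (4.83)(1.73) / (0.743) = 11.25 m/s.
W = ΔKE = ½m(v₂² − v₁²) = 3.146 J.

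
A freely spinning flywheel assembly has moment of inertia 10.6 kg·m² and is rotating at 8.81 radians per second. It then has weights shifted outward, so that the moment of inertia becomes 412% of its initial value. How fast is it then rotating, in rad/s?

No external torque acts about the spin axis, so angular momentum is conserved.
I₂ = 4.12 × 10.6 = 43.67 kg·m².
ω₂ = I₁ω₁ / I₂ = (10.60)(8.81 rad/s) / (43.67) = 2.138 rad/s.

ω₂ ≈ 2.14 rad/s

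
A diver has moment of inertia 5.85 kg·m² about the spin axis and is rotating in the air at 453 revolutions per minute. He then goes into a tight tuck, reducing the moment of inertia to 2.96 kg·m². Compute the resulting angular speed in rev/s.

ω₂ ≈ 14.9 rev/s

Angular momentum about the spin axis is conserved since the torque about it is zero.
ω₂ = I₁ω₁ / I₂ = (5.850)(453 rpm) / (2.960) = 895.3 rpm = 14.92 rev/s.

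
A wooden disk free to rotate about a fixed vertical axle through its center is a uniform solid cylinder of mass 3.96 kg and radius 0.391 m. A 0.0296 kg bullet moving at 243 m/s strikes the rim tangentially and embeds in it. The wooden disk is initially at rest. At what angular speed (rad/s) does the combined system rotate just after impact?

|ω_f| ≈ 9.15 rad/s

The axle reaction passes through the axle and exerts no torque about it; angular momentum about the axle is conserved through the impact.
I_p = ½(3.96)(0.391)² = 0.3027 kg·m². Taking the sense of the bullet's angular momentum as positive, L_{bullet} = m v R = (0.0296)(243)(0.391) = 2.812 kg·m²/s.
L_i = 0 + 2.812 = 2.812 kg·m²/s.
After sticking, I_f = I_p + m R² = 0.3027 + (0.0296)(0.391)² = 0.3072 kg·m².
ω_f = L_i / I_f = 2.812 / 0.3072 = 9.154 rad/s.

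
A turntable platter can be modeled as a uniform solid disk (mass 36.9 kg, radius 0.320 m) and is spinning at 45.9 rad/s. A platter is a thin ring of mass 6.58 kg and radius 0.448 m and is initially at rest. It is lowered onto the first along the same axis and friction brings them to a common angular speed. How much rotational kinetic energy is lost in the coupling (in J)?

ΔKE lost ≈ 819 J

The coupling torques are internal; angular momentum about the shared axis is conserved.
Moments of inertia: I_A = ½(36.9)(0.320)² = 1.889 kg·m²; I_B = (6.58)(0.448)² = 1.321 kg·m².
Taking A's sense as positive: L = (1.889)(45.9) = 86.72 kg·m²·rad/s.
Combined I = 1.889 + 1.321 = 3.210 kg·m².
ω_f = L / I = 86.72 / 3.210 = 27.02 rad/s.
KE_i = ½ΣIω² = 1990 J; KE_f = ½(3.210)(27.02)² = 1171 J.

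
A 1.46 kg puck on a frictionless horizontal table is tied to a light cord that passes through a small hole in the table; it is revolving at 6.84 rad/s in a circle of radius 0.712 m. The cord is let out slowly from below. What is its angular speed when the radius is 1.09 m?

ω₂ ≈ 2.92 rad/s

The constraining force is radial, so m r² ω about the center is conserved.
ω₂ = ω₁ (r₁/r₂)² = (6.84)(0.712/1.09)² = 2.919 rad/s.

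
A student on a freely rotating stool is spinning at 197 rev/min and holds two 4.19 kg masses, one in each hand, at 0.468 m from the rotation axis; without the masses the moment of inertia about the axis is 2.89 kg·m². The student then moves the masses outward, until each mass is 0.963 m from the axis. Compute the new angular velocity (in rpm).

No external torque acts about the spin axis, so angular momentum is conserved.
I₁ = 2.89 + 2(4.19)(0.468)² = 4.725 kg·m²; I₂ = 2.89 + 2(4.19)(0.963)² = 10.66 kg·m².
ω₂ = I₁ω₁ / I₂ = (4.725)(197 rpm) / (10.66) = 87.32 rpm.

ω₂ ≈ 87.3 rpm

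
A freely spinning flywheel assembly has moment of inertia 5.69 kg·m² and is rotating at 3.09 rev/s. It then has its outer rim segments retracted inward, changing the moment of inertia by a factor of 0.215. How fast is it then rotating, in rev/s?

With no external torque about the axis, L is conserved: I₁ω₁ = I₂ω₂.
I₂ = 0.215 × 5.69 = 1.223 kg·m².
ω₂ = I₁ω₁ / I₂ = (5.690)(3.09 rev/s) / (1.223) = 14.37 rev/s.

ω₂ ≈ 14.4 rev/s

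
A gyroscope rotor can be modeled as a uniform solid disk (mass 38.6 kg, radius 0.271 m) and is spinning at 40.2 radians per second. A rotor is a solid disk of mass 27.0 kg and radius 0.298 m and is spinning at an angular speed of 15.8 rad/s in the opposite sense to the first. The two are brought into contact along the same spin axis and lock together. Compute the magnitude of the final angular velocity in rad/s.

No external torque acts about the common axis, so total angular momentum is conserved.
Moments of inertia: I_A = ½(38.6)(0.271)² = 1.417 kg·m²; I_B = ½(27.0)(0.298)² = 1.199 kg·m².
Taking A's sense as positive: L = (1.417)(40.2) − (1.199)(15.8) = 38.04 kg·m²·rad/s.
Combined I = 1.417 + 1.199 = 2.616 kg·m².
ω_f = L / I = 38.04 / 2.616 = 14.54 rad/s.

|ω_f| ≈ 14.5 rad/s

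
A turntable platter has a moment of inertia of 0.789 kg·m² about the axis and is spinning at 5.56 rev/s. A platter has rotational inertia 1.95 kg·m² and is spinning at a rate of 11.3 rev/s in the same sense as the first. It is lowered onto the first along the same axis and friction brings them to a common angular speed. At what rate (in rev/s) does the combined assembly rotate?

The coupling torques are internal; angular momentum about the shared axis is conserved.
Taking A's sense as positive: L = (0.7890)(5.56) + (1.950)(11.3) = 26.42 kg·m²·rev/s.
Combined I = 0.7890 + 1.950 = 2.739 kg·m².
ω_f = L / I = 26.42 / 2.739 = 9.647 rev/s.

|ω_f| ≈ 9.65 rev/s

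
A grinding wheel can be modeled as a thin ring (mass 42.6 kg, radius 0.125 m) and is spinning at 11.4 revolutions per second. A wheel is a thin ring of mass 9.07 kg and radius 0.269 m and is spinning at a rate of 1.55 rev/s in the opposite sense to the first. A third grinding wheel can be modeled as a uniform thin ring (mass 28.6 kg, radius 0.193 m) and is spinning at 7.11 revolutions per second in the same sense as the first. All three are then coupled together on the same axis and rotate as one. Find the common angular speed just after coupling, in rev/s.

No external torque acts about the common axis, so total angular momentum is conserved.
Moments of inertia: I_A = (42.6)(0.125)² = 0.6656 kg·m²; I_B = (9.07)(0.269)² = 0.6563 kg·m²; I_C = (28.6)(0.193)² = 1.065 kg·m².
Taking A's sense as positive: L = (0.6656)(11.4) − (0.6563)(1.55) + (1.065)(7.11) = 14.15 kg·m²·rev/s.
Combined I = 0.6656 + 0.6563 + 1.065 = 2.387 kg·m².
ω_f = L / I = 14.15 / 2.387 = 5.925 rev/s.

|ω_f| ≈ 5.93 rev/s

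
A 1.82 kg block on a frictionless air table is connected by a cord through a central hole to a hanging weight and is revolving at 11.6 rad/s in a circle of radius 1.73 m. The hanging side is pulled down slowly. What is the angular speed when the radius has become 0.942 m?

The constraining force is radial, so m r² ω about the center is conserved.
ω₂ = ω₁ (r₁/r₂)² = (11.6)(1.73/0.942)² = 39.12 rad/s.

ω₂ ≈ 39.1 rad/s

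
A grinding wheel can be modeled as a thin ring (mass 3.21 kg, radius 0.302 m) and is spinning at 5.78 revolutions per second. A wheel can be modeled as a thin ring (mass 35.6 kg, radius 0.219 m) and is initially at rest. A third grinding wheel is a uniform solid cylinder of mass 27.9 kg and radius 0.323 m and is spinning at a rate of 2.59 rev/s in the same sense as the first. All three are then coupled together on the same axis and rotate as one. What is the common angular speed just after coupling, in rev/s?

No external torque acts about the common axis, so total angular momentum is conserved.
Moments of inertia: I_A = (3.21)(0.302)² = 0.2928 kg·m²; I_B = (35.6)(0.219)² = 1.707 kg·m²; I_C = ½(27.9)(0.323)² = 1.455 kg·m².
Taking A's sense as positive: L = (0.2928)(5.78) + (1.455)(2.59) = 5.462 kg·m²·rev/s.
Combined I = 0.2928 + 1.707 + 1.455 = 3.456 kg·m².
ω_f = L / I = 5.462 / 3.456 = 1.581 rev/s.

|ω_f| ≈ 1.58 rev/s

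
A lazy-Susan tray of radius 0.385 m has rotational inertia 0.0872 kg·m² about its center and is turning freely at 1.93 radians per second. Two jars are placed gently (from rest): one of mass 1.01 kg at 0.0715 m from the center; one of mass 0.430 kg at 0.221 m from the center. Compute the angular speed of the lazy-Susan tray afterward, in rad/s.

ω_f ≈ 1.48 rad/s

No external torque acts about the center; L_before = L_after.
Added inertia Σmr² = (1.01)(0.0715)² + (0.430)(0.221)² = 0.02617 kg·m²; I_f = 0.08720 + 0.02617 = 0.1134 kg·m².
ω_f = I_p ω_i / I_f = (0.08720)(1.93) / 0.1134 = 1.485 rad/s.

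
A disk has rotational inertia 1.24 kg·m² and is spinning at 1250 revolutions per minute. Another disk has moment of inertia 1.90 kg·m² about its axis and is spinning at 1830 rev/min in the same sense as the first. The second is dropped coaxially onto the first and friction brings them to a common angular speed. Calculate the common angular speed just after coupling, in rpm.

No external torque acts about the common axis, so total angular momentum is conserved.
Taking A's sense as positive: L = (1.240)(1250) + (1.900)(1830) = 5027 kg·m²·rpm.
Combined I = 1.240 + 1.900 = 3.140 kg·m².
ω_f = L / I = 5027 / 3.140 = 1601 rpm.

|ω_f| ≈ 1600 rpm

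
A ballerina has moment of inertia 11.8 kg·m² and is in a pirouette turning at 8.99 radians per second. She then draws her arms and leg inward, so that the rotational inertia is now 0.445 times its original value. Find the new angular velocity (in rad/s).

Angular momentum about the spin axis is conserved since the torque about it is zero.
I₂ = 0.445 × 11.8 = 5.251 kg·m².
ω₂ = I₁ω₁ / I₂ = (11.80)(8.99 rad/s) / (5.251) = 20.20 rad/s.

ω₂ ≈ 20.2 rad/s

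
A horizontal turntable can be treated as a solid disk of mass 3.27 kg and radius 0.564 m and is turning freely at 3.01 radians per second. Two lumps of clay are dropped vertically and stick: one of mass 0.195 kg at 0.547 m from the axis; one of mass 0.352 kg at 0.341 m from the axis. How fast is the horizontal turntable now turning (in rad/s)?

No external torque acts about the axis; L_before = L_after.
I_p = ½(3.27)(0.564)² = 0.5201 kg·m².
Added inertia Σmr² = (0.195)(0.547)² + (0.352)(0.341)² = 0.09928 kg·m²; I_f = 0.5201 + 0.09928 = 0.6194 kg·m².
ω_f = I_p ω_i / I_f = (0.5201)(3.01) / 0.6194 = 2.528 rad/s.

ω_f ≈ 2.53 rad/s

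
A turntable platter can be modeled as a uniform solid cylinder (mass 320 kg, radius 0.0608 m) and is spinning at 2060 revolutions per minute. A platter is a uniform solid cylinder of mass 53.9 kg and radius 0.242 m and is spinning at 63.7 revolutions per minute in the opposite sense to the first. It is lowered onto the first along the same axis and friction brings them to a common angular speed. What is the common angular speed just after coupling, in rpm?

|ω_f| ≈ 515 rpm

The coupling torques are internal; angular momentum about the shared axis is conserved.
Moments of inertia: I_A = ½(320)(0.0608)² = 0.5915 kg·m²; I_B = ½(53.9)(0.242)² = 1.578 kg·m².
Taking A's sense as positive: L = (0.5915)(2060) − (1.578)(63.7) = 1118 kg·m²·rpm.
Combined I = 0.5915 + 1.578 = 2.170 kg·m².
ω_f = L / I = 1118 / 2.170 = 515.2 rpm.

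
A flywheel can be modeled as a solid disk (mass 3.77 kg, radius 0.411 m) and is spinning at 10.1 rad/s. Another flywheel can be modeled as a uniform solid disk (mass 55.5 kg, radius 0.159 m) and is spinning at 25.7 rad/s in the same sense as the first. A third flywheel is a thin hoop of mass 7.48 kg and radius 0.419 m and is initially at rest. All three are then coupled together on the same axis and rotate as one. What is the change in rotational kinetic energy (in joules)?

The coupling torques are internal; angular momentum about the shared axis is conserved.
Moments of inertia: I_A = ½(3.77)(0.411)² = 0.3184 kg·m²; I_B = ½(55.5)(0.159)² = 0.7015 kg·m²; I_C = (7.48)(0.419)² = 1.313 kg·m².
Taking A's sense as positive: L = (0.3184)(10.1) + (0.7015)(25.7) = 21.25 kg·m²·rad/s.
Combined I = 0.3184 + 0.7015 + 1.313 = 2.333 kg·m².
ω_f = L / I = 21.25 / 2.333 = 9.106 rad/s.
KE_i = ½ΣIω² = 247.9 J; KE_f = ½(2.333)(9.106)² = 96.73 J.

ΔKE ≈ -151 J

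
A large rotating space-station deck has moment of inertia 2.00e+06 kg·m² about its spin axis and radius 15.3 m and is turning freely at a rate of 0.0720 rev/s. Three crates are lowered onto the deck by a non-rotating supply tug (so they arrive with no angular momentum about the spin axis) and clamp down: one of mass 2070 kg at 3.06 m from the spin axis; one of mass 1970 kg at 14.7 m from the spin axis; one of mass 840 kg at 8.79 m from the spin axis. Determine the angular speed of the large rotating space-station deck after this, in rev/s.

No external torque acts about the spin axis; L_before = L_after.
Added inertia Σmr² = (2070)(3.06)² + (1970)(14.7)² + (840)(8.79)² = 5.100e+05 kg·m²; I_f = 2.000e+06 + 5.100e+05 = 2.510e+06 kg·m².
ω_f = I_p ω_i / I_f = (2.000e+06)(0.0720) / 2.510e+06 = 0.05737 rev/s.

ω_f ≈ 0.0574 rev/s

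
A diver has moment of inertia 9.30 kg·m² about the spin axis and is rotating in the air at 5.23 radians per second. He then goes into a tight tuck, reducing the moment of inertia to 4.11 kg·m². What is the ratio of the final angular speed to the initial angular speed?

ω₂/ω₁ ≈ 2.26

With no external torque about the axis, L is conserved: I₁ω₁ = I₂ω₂.
ω₂/ω₁ = I₁/I₂ = 9.300 / 4.110 = 2.263.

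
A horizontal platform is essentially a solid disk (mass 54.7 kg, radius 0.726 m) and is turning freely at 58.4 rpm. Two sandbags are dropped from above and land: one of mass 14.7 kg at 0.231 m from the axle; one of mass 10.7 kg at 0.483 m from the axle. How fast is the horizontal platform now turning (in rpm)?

ω_f ≈ 47.6 rpm

The added mass arrives with no angular momentum about the axle, and any external torque about the axle is negligible, so the system's angular momentum is conserved.
I_p = ½(54.7)(0.726)² = 14.42 kg·m².
Added inertia Σmr² = (14.7)(0.231)² + (10.7)(0.483)² = 3.281 kg·m²; I_f = 14.42 + 3.281 = 17.70 kg·m².
ω_f = I_p ω_i / I_f = (14.42)(58.4) / 17.70 = 47.57 rpm.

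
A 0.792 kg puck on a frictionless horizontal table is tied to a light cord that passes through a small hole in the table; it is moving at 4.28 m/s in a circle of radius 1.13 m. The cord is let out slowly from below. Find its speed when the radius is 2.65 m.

Central (radial) force ⇒ zero torque about the center ⇒ m v r is constant.
v₂ = v₁ r₁ / r₂ = (4.28)(1.13) / (2.65) = 1.825 m/s.

v₂ ≈ 1.83 m/s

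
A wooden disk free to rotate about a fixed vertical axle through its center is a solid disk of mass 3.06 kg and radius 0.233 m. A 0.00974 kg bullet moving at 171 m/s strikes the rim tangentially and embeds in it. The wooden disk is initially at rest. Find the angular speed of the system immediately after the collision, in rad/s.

About the axle the impulsive forces during the collision are internal, so angular momentum about that axis is conserved.
I_p = ½(3.06)(0.233)² = 0.08306 kg·m². Taking the sense of the bullet's angular momentum as positive, L_{bullet} = m v R = (0.00974)(171)(0.233) = 0.3881 kg·m²/s.
L_i = 0 + 0.3881 = 0.3881 kg·m²/s.
After sticking, I_f = I_p + m R² = 0.08306 + (0.00974)(0.233)² = 0.08359 kg·m².
ω_f = L_i / I_f = 0.3881 / 0.08359 = 4.642 rad/s.

|ω_f| ≈ 4.64 rad/s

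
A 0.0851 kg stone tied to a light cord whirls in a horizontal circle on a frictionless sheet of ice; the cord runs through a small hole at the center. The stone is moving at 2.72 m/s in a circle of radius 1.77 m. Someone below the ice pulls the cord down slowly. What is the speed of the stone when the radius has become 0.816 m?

v₂ ≈ 5.90 m/s

Central (radial) force ⇒ zero torque about the center ⇒ m v r is constant.
v₂ = v₁ r₁ / r₂ = (2.72)(1.77) / (0.816) = 5.900 m/s.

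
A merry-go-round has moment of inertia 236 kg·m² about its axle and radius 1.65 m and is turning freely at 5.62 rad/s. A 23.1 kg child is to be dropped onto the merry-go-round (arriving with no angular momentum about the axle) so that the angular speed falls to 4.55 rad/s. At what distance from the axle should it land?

The added mass arrives with no angular momentum about the axle, and any external torque about the axle is negligible, so the system's angular momentum is conserved.
I_p ω_i = (I_p + m r²) ω_f ⇒ m r² = I_p(ω_i/ω_f − 1) = 236.0(5.62/4.55 − 1) = 55.50 kg·m².
r = √(55.50/23.1) = 1.550 m.

r ≈ 1.55 m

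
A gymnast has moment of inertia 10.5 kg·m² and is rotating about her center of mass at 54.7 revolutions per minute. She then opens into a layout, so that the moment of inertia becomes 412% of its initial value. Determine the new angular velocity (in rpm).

With no external torque about the axis, L is conserved: I₁ω₁ = I₂ω₂.
I₂ = 4.12 × 10.5 = 43.26 kg·m².
ω₂ = I₁ω₁ / I₂ = (10.50)(54.7 rpm) / (43.26) = 13.28 rpm.

ω₂ ≈ 13.3 rpm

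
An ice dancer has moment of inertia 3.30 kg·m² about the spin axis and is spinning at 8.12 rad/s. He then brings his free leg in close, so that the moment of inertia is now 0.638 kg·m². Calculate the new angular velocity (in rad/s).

ω₂ ≈ 42.0 rad/s

With no external torque about the axis, L is conserved: I₁ω₁ = I₂ω₂.
ω₂ = I₁ω₁ / I₂ = (3.300)(8.12 rad/s) / (0.6380) = 42.00 rad/s.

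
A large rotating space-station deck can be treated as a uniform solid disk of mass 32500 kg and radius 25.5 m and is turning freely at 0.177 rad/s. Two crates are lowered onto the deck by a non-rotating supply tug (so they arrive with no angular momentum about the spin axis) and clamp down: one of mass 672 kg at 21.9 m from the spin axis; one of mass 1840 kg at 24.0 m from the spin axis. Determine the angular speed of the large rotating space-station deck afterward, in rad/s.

ω_f ≈ 0.157 rad/s

No external torque acts about the spin axis; L_before = L_after.
I_p = ½(32500)(25.5)² = 1.057e+07 kg·m².
Added inertia Σmr² = (672)(21.9)² + (1840)(24.0)² = 1.382e+06 kg·m²; I_f = 1.057e+07 + 1.382e+06 = 1.195e+07 kg·m².
ω_f = I_p ω_i / I_f = (1.057e+07)(0.177) / 1.195e+07 = 0.1565 rad/s.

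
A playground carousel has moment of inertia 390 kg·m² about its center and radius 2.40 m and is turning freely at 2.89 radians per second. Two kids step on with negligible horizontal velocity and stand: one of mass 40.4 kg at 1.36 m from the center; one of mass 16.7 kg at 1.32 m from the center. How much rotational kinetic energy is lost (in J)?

The added mass arrives with no angular momentum about the center, and any external torque about the center is negligible, so the system's angular momentum is conserved.
Added inertia Σmr² = (40.4)(1.36)² + (16.7)(1.32)² = 103.8 kg·m²; I_f = 390.0 + 103.8 = 493.8 kg·m².
ω_f = I_p ω_i / I_f = (390.0)(2.89) / 493.8 = 2.282 rad/s.
KE_i = ½(390.0)(2.890 rad/s)² = 1629 J; KE_f = ½(493.8)(2.282)² = 1286 J.

energy lost ≈ 342 J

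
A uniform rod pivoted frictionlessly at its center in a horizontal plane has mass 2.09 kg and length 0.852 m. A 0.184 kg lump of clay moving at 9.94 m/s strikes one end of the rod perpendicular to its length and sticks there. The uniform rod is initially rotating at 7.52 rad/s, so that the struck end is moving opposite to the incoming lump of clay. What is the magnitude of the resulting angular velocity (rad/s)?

|ω_f| ≈ 1.07 rad/s

About the pivot the impulsive forces during the collision are internal, so angular momentum about that axis is conserved.
I_p = (1/12)(2.09)(0.852)² = 0.1264 kg·m². Taking the sense of the lump of clay's angular momentum as positive, L_{lump} = m v R = (0.184)(9.94)(0.852/2) = 0.7791 kg·m²/s.
L_i = −I_p ω_p + m v R = −(0.1264)(7.52) + 0.7791 = -0.1716 kg·m²/s.
After sticking, I_f = I_p + m R² = 0.1264 + (0.184)(0.852/2)² = 0.1598 kg·m².
ω_f = L_i / I_f = -0.1716 / 0.1598 = -1.074 rad/s.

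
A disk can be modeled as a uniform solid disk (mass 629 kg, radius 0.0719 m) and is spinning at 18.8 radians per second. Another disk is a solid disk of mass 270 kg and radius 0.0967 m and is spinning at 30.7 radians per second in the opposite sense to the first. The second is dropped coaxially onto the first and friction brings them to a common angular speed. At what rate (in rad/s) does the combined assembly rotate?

No external torque acts about the common axis, so total angular momentum is conserved.
Moments of inertia: I_A = ½(629)(0.0719)² = 1.626 kg·m²; I_B = ½(270)(0.0967)² = 1.262 kg·m².
Taking A's sense as positive: L = (1.626)(18.8) − (1.262)(30.7) = -8.189 kg·m²·rad/s.
Combined I = 1.626 + 1.262 = 2.888 kg·m².
ω_f = L / I = -8.189 / 2.888 = -2.835 rad/s.

|ω_f| ≈ 2.84 rad/s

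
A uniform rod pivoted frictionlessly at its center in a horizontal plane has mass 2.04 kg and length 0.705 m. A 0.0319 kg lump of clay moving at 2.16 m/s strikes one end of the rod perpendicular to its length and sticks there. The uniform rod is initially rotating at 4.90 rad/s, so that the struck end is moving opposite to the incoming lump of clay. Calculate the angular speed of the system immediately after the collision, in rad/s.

|ω_f| ≈ 4.41 rad/s

About the pivot the impulsive forces during the collision are internal, so angular momentum about that axis is conserved.
I_p = (1/12)(2.04)(0.705)² = 0.08449 kg·m². Taking the sense of the lump of clay's angular momentum as positive, L_{lump} = m v R = (0.0319)(2.16)(0.705/2) = 0.02429 kg·m²/s.
L_i = −I_p ω_p + m v R = −(0.08449)(4.90) + 0.02429 = -0.3897 kg·m²/s.
After sticking, I_f = I_p + m R² = 0.08449 + (0.0319)(0.705/2)² = 0.08846 kg·m².
ω_f = L_i / I_f = -0.3897 / 0.08846 = -4.406 rad/s.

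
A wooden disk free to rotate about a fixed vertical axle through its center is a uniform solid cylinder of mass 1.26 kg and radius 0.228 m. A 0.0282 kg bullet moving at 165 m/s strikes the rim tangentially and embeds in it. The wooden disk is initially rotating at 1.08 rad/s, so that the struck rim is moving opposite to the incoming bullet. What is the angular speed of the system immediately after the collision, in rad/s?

|ω_f| ≈ 30.0 rad/s

The axle reaction passes through the axle and exerts no torque about it; angular momentum about the axle is conserved through the impact.
I_p = ½(1.26)(0.228)² = 0.03275 kg·m². Taking the sense of the bullet's angular momentum as positive, L_{bullet} = m v R = (0.0282)(165)(0.228) = 1.061 kg·m²/s.
L_i = −I_p ω_p + m v R = −(0.03275)(1.08) + 1.061 = 1.026 kg·m²/s.
After sticking, I_f = I_p + m R² = 0.03275 + (0.0282)(0.228)² = 0.03422 kg·m².
ω_f = L_i / I_f = 1.026 / 0.03422 = 29.97 rad/s.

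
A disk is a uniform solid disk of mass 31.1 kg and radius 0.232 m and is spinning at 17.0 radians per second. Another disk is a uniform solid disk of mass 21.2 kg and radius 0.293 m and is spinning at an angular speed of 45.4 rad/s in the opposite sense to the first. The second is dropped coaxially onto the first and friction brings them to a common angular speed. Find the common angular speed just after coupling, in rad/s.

|ω_f| ≈ 15.5 rad/s

The coupling torques are internal; angular momentum about the shared axis is conserved.
Moments of inertia: I_A = ½(31.1)(0.232)² = 0.8370 kg·m²; I_B = ½(21.2)(0.293)² = 0.9100 kg·m².
Taking A's sense as positive: L = (0.8370)(17.0) − (0.9100)(45.4) = -27.09 kg·m²·rad/s.
Combined I = 0.8370 + 0.9100 = 1.747 kg·m².
ω_f = L / I = -27.09 / 1.747 = -15.50 rad/s.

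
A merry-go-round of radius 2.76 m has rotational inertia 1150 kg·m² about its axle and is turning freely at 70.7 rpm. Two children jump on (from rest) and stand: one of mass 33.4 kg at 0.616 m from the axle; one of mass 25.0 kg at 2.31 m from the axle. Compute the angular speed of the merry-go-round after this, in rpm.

ω_f ≈ 62.7 rpm

No external torque acts about the axle; L_before = L_after.
Added inertia Σmr² = (33.4)(0.616)² + (25.0)(2.31)² = 146.1 kg·m²; I_f = 1150 + 146.1 = 1296 kg·m².
ω_f = I_p ω_i / I_f = (1150)(70.7) / 1296 = 62.73 rpm.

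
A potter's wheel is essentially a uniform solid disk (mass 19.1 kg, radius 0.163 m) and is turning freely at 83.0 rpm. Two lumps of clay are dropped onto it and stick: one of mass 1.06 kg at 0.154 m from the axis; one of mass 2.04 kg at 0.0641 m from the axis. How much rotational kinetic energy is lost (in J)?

No external torque acts about the axis; L_before = L_after.
I_p = ½(19.1)(0.163)² = 0.2537 kg·m².
Added inertia Σmr² = (1.06)(0.154)² + (2.04)(0.0641)² = 0.03352 kg·m²; I_f = 0.2537 + 0.03352 = 0.2873 kg·m².
ω_f = I_p ω_i / I_f = (0.2537)(83.0) / 0.2873 = 73.31 rpm.
KE_i = ½(0.2537)(8.692 rad/s)² = 9.584 J; KE_f = ½(0.2873)(7.677)² = 8.466 J.

energy lost ≈ 1.12 J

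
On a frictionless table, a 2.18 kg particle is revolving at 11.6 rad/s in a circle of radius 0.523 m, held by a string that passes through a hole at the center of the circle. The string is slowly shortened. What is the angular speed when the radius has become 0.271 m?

No torque about the axis ⇒ m r₁² ω₁ = m r₂² ω₂.
ω₂ = ω₁ (r₁/r₂)² = (11.6)(0.523/0.271)² = 43.20 rad/s.

ω₂ ≈ 43.2 rad/s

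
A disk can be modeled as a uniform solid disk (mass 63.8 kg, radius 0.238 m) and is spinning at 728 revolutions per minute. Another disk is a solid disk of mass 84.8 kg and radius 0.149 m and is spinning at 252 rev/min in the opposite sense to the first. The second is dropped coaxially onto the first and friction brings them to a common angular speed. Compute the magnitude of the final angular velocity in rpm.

No external torque acts about the common axis, so total angular momentum is conserved.
Moments of inertia: I_A = ½(63.8)(0.238)² = 1.807 kg·m²; I_B = ½(84.8)(0.149)² = 0.9413 kg·m².
Taking A's sense as positive: L = (1.807)(728) − (0.9413)(252) = 1078 kg·m²·rpm.
Combined I = 1.807 + 0.9413 = 2.748 kg·m².
ω_f = L / I = 1078 / 2.748 = 392.3 rpm.

|ω_f| ≈ 392 rpm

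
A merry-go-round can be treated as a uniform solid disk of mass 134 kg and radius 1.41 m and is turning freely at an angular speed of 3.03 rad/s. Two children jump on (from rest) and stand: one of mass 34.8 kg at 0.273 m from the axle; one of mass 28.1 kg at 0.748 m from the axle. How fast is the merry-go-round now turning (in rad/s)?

The added mass arrives with no angular momentum about the axle, and any external torque about the axle is negligible, so the system's angular momentum is conserved.
I_p = ½(134)(1.41)² = 133.2 kg·m².
Added inertia Σmr² = (34.8)(0.273)² + (28.1)(0.748)² = 18.32 kg·m²; I_f = 133.2 + 18.32 = 151.5 kg·m².
ω_f = I_p ω_i / I_f = (133.2)(3.03) / 151.5 = 2.664 rad/s.

ω_f ≈ 2.66 rad/s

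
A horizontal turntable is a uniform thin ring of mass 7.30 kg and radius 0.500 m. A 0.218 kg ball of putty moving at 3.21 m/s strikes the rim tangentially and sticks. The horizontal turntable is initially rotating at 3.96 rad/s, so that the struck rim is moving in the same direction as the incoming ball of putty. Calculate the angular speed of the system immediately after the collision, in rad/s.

The axle reaction passes through the axle and exerts no torque about it; angular momentum about the axle is conserved through the impact.
I_p = (7.30)(0.500)² = 1.825 kg·m². Taking the sense of the ball of putty's angular momentum as positive, L_{ball} = m v R = (0.218)(3.21)(0.500) = 0.3499 kg·m²/s.
L_i = +I_p ω_p + m v R = +(1.825)(3.96) + 0.3499 = 7.577 kg·m²/s.
After sticking, I_f = I_p + m R² = 1.825 + (0.218)(0.500)² = 1.879 kg·m².
ω_f = L_i / I_f = 7.577 / 1.879 = 4.031 rad/s.

|ω_f| ≈ 4.03 rad/s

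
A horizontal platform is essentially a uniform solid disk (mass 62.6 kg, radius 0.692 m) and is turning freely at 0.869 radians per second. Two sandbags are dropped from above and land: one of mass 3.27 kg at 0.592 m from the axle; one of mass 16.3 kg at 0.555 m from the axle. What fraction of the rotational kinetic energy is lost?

The added mass arrives with no angular momentum about the axle, and any external torque about the axle is negligible, so the system's angular momentum is conserved.
I_p = ½(62.6)(0.692)² = 14.99 kg·m².
Added inertia Σmr² = (3.27)(0.592)² + (16.3)(0.555)² = 6.167 kg·m²; I_f = 14.99 + 6.167 = 21.16 kg·m².
ω_f = I_p ω_i / I_f = (14.99)(0.869) / 21.16 = 0.6157 rad/s.
KE_i = ½(14.99)(0.8690 rad/s)² = 5.659 J; KE_f = ½(21.16)(0.6157)² = 4.010 J.
Fraction lost = 0.2915.

fraction ≈ 0.292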